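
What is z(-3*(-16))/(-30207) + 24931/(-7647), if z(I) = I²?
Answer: -256903135/76997643 ≈ -3.3365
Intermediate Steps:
z(-3*(-16))/(-30207) + 24931/(-7647) = (-3*(-16))²/(-30207) + 24931/(-7647) = 48²*(-1/30207) + 24931*(-1/7647) = 2304*(-1/30207) - 24931/7647 = -768/10069 - 24931/7647 = -256903135/76997643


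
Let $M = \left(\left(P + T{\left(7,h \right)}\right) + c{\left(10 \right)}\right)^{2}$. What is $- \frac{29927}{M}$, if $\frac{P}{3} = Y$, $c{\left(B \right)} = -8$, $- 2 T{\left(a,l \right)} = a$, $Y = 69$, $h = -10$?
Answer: $- \frac{119708}{152881} \approx -0.78301$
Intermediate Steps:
$T{\left(a,l \right)} = - \frac{a}{2}$
$P = 207$ ($P = 3 \cdot 69 = 207$)
$M = \frac{152881}{4}$ ($M = \left(\left(207 - \frac{7}{2}\right) - 8\right)^{2} = \left(\frac{407}{2} - 8\right)^{2} = \left(\frac{391}{2}\right)^{2} = \frac{152881}{4} \approx 38220.0$)
$- \frac{29927}{M} = - \frac{29927}{\frac{152881}{4}} = \left(-29927\right) \frac{4}{152881} = - \frac{119708}{152881}$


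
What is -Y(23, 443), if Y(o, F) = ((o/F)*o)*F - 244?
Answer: -285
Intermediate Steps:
Y(o, F) = -244 + o² (Y(o, F) = (o²/F)*F - 244 = o² - 244 = -244 + o²)
-Y(23, 443) = -(-244 + 23²) = -(-244 + 529) = -1*285 = -285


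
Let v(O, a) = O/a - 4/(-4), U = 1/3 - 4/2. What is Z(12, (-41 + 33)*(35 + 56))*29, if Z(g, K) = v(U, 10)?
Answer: 145/6 ≈ 24.167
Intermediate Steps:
U = -5/3 (U = 1*(1/3) - 4*1/2 = 1/3 - 2 = -5/3 ≈ -1.6667)
v(O, a) = 1 + O/a (v(O, a) = O/a - 4*(-1/4) = O/a + 1 = 1 + O/a)
Z(g, K) = 5/6 (Z(g, K) = (-5/3 + 10)/10 = (1/10)*(25/3) = 5/6)
Z(12, (-41 + 33)*(35 + 56))*29 = (5/6)*29 = 145/6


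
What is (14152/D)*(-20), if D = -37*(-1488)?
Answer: -17690/3441 ≈ -5.1409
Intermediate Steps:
D = 55056
(14152/D)*(-20) = (14152/55056)*(-20) = (14152*(1/55056))*(-20) = (1769/6882)*(-20) = -17690/3441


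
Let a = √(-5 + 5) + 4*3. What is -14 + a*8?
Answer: 82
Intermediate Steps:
a = 12 (a = √0 + 12 = 0 + 12 = 12)
-14 + a*8 = -14 + 12*8 = -14 + 96 = 82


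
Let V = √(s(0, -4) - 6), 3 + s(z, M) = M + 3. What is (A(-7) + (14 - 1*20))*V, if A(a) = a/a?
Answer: -5*I*√10 ≈ -15.811*I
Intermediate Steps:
s(z, M) = M (s(z, M) = -3 + (M + 3) = -3 + (3 + M) = M)
A(a) = 1
V = I*√10 (V = √(-4 - 6) = √(-10) = I*√10 ≈ 3.1623*I)
(A(-7) + (14 - 1*20))*V = (1 + (14 - 1*20))*(I*√10) = (1 + (14 - 20))*(I*√10) = (1 - 6)*(I*√10) = -5*I*√10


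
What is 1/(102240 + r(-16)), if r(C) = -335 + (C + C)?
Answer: 1/101873 ≈ 9.8161e-6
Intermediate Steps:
r(C) = -335 + 2*C
1/(102240 + r(-16)) = 1/(102240 + (-335 + 2*(-16))) = 1/(102240 + (-335 - 32)) = 1/(102240 - 367) = 1/101873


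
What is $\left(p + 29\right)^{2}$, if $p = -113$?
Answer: $7056$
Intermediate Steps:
$\left(p + 29\right)^{2} = \left(-113 + 29\right)^{2} = \left(-84\right)^{2} = 7056$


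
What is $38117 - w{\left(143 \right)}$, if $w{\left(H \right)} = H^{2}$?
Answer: $17668$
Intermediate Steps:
$38117 - w{\left(143 \right)} = 38117 - 143^{2} = 38117 - 20449 = 17668$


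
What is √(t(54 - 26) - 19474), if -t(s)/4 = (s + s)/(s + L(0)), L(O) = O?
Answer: I*√19482 ≈ 139.58*I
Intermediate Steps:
t(s) = -8 (t(s) = -4*(s + s)/(s + 0) = -4*2*s/s = -4*2 = -8)
√(t(54 - 26) - 19474) = √(-8 - 19474) = √(-19482) = I*√19482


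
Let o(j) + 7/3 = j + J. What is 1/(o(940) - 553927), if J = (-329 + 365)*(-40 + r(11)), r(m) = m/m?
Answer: -3/1663180 ≈ -1.8038e-6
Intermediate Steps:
r(m) = 1
J = -1404 (J = (-329 + 365)*(-40 + 1) = 36*(-39) = -1404)
o(j) = -4219/3 + j (o(j) = -7/3 + (j - 1404) = -7/3 + (-1404 + j) = -4219/3 + j)
1/(o(940) - 553927) = 1/((-4219/3 + 940) - 553927) = 1/(-1399/3 - 553927) = 1/(-1663180/3) = -3/1663180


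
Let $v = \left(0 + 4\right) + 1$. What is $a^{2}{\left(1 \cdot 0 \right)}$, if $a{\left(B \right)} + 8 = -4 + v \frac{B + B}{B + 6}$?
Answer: $144$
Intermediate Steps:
$v = 5$ ($v = 4 + 1 = 5$)
$a{\left(B \right)} = -12 + \frac{10 B}{6 + B}$ ($a{\left(B \right)} = -8 - \left(4 - 5 \frac{B + B}{B + 6}\right) = -8 + \left(-4 + 5 \frac{2 B}{6 + B}\right) = -8 + \left(-4 + \frac{10 B}{6 + B}\right) = -12 + \frac{10 B}{6 + B}$)
$a^{2}{\left(1 \cdot 0 \right)} = \left(\frac{2 \left(-36 - 1 \cdot 0\right)}{6 + 1 \cdot 0}\right)^{2} = \left(\frac{2 \left(-36 - 0\right)}{6 + 0}\right)^{2} = \left(\frac{2 \left(-36 + 0\right)}{6}\right)^{2} = \left(2 \cdot \frac{1}{6} \left(-36\right)\right)^{2} = \left(-12\right)^{2} = 144$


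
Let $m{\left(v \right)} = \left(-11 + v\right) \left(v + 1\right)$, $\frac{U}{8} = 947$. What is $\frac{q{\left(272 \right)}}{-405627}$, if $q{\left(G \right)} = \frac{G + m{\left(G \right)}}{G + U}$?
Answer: $- \frac{71525}{3183360696} \approx -2.2468 \cdot 10^{-5}$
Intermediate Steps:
$U = 7576$ ($U = 8 \cdot 947 = 7576$)
$m{\left(v \right)} = \left(1 + v\right) \left(-11 + v\right)$ ($m{\left(v \right)} = \left(-11 + v\right) \left(1 + v\right) = \left(1 + v\right) \left(-11 + v\right)$)
$q{\left(G \right)} = \frac{-11 + G^{2} - 9 G}{7576 + G}$ ($q{\left(G \right)} = \frac{G - \left(11 - G^{2} + 10 G\right)}{G + 7576} = \frac{-11 + G^{2} - 9 G}{7576 + G}$)
$\frac{q{\left(272 \right)}}{-405627} = \frac{\frac{1}{7576 + 272} \left(-11 + 272^{2} - 2448\right)}{-405627} = \frac{-11 + 73984 - 2448}{7848} \left(- \frac{1}{405627}\right) = \frac{1}{7848} \cdot 71525 \left(- \frac{1}{405627}\right) = \frac{71525}{7848} \left(- \frac{1}{405627}\right) = - \frac{71525}{3183360696}$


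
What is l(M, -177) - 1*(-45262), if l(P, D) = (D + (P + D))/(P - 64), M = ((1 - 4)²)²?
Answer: 769181/17 ≈ 45246.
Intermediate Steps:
M = 81 (M = ((-3)²)² = 9² = 81)
l(P, D) = (P + 2*D)/(-64 + P) (l(P, D) = (D + (D + P))/(-64 + P) = (P + 2*D)/(-64 + P))
l(M, -177) - 1*(-45262) = (81 + 2*(-177))/(-64 + 81) - 1*(-45262) = (81 - 354)/17 + 45262 = (1/17)*(-273) + 45262 = -273/17 + 45262 = 769181/17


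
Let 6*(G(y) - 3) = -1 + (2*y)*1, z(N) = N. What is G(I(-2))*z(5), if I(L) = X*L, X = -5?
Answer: 185/6 ≈ 30.833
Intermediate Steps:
I(L) = -5*L
G(y) = 17/6 + y/3 (G(y) = 3 + (-1 + (2*y)*1)/6 = 3 + (-1 + 2*y)/6 = 3 + (-⅙ + y/3) = 17/6 + y/3)
G(I(-2))*z(5) = (17/6 + (-5*(-2))/3)*5 = (17/6 + (⅓)*10)*5 = (17/6 + 10/3)*5 = (37/6)*5 = 185/6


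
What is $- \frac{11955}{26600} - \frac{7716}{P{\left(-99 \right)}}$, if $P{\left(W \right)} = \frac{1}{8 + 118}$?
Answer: $- \frac{5172191511}{5320} \approx -9.7222 \cdot 10^{5}$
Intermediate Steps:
$P{\left(W \right)} = \frac{1}{126}$
$- \frac{11955}{26600} - \frac{7716}{P{\left(-99 \right)}} = - \frac{11955}{26600} - 7716 \frac{1}{\frac{1}{126}} = \left(-11955\right) \frac{1}{26600} - 972216 = - \frac{2391}{5320} - 972216 = - \frac{5172191511}{5320}$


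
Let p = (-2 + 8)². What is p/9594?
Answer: 2/533 ≈ 0.0037523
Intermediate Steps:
p = 36 (p = 6² = 36)
p/9594 = 36/9594 = 36*(1/9594) = 2/533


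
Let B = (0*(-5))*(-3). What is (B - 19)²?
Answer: 361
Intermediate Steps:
B = 0 (B = 0*(-3) = 0)
(B - 19)² = (0 - 19)² = (-19)² = 361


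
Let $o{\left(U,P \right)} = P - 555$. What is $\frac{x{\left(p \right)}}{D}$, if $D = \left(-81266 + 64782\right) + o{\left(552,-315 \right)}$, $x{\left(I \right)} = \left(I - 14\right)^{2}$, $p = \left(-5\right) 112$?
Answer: $- \frac{164738}{8677} \approx -18.986$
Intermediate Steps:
$p = -560$
$x{\left(I \right)} = \left(-14 + I\right)^{2}$
$o{\left(U,P \right)} = -555 + P$
$D = -17354$ ($D = \left(-81266 + 64782\right) - 870 = -16484 - 870 = -17354$)
$\frac{x{\left(p \right)}}{D} = \frac{\left(-14 - 560\right)^{2}}{-17354} = \left(-574\right)^{2} \left(- \frac{1}{17354}\right) = 329476 \left(- \frac{1}{17354}\right) = - \frac{164738}{8677}$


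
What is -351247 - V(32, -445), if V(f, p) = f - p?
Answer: -351724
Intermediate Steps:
-351247 - V(32, -445) = -351247 - (32 - 1*(-445)) = -351247 - (32 + 445) = -351247 - 1*477 = -351247 - 477 = -351724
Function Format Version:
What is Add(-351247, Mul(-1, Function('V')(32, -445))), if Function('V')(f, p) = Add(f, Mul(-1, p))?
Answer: -351724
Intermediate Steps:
Add(-351247, Mul(-1, Function('V')(32, -445))) = Add(-351247, Mul(-1, Add(32, Mul(-1, -445)))) = Add(-351247, Mul(-1, Add(32, 445))) = Add(-351247, Mul(-1, 477)) = Add(-351247, -477) = -351724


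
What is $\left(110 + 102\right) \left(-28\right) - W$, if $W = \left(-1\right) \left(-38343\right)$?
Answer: $-44279$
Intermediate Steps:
$W = 38343$
$\left(110 + 102\right) \left(-28\right) - W = \left(110 + 102\right) \left(-28\right) - 38343 = 212 \left(-28\right) - 38343 = -5936 - 38343 = -44279$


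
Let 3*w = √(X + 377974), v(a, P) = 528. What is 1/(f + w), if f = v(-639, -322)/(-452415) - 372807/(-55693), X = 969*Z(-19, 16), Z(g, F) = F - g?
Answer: -4248962888327873783595/29026028747700058637041024 + 211618660840252824675*√411889/29026028747700058637041024 ≈ 0.0045327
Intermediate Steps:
X = 33915 (X = 969*(16 - 1*(-19)) = 969*(16 + 19) = 969*35 = 33915)
f = 56211357667/8398782865 (f = 528/(-452415) - 372807/(-55693) = 528*(-1/452415) - 372807*(-1/55693) = -176/150805 + 372807/55693 = 56211357667/8398782865 ≈ 6.6928)
w = √411889/3 (w = √(33915 + 377974)/3 = √411889/3 ≈ 213.93)
1/(f + w) = 1/(56211357667/8398782865 + √411889/3)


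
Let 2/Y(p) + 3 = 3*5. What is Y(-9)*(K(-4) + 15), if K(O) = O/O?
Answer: 8/3 ≈ 2.6667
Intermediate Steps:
Y(p) = ⅙ (Y(p) = 2/(-3 + 3*5) = 2/(-3 + 15) = 2/12 = 2*(1/12) = ⅙)
K(O) = 1
Y(-9)*(K(-4) + 15) = (1 + 15)/6 = (⅙)*16 = 8/3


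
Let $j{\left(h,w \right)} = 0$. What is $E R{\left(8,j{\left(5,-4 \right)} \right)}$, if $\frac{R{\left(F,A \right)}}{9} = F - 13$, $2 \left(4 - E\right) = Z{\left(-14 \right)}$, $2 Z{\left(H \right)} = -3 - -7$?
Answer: $-135$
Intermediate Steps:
$Z{\left(H \right)} = 2$ ($Z{\left(H \right)} = \frac{-3 - -7}{2} = \frac{-3 + 7}{2} = \frac{1}{2} \cdot 4 = 2$)
$E = 3$ ($E = 4 - 1 = 3$)
$R{\left(F,A \right)} = -117 + 9 F$ ($R{\left(F,A \right)} = 9 \left(F - 13\right) = 9 \left(-13 + F\right) = -117 + 9 F$)
$E R{\left(8,j{\left(5,-4 \right)} \right)} = 3 \left(-117 + 9 \cdot 8\right) = 3 \left(-117 + 72\right) = 3 \left(-45\right) = -135$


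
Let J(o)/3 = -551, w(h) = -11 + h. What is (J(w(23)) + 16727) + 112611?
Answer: 127685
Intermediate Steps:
J(o) = -1653 (J(o) = 3*(-551) = -1653)
(J(w(23)) + 16727) + 112611 = (-1653 + 16727) + 112611 = 15074 + 112611 = 127685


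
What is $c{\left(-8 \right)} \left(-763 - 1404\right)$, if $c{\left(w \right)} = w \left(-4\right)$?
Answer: $-69344$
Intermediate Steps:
$c{\left(w \right)} = - 4 w$
$c{\left(-8 \right)} \left(-763 - 1404\right) = \left(-4\right) \left(-8\right) \left(-763 - 1404\right) = 32 \left(-2167\right) = -69344$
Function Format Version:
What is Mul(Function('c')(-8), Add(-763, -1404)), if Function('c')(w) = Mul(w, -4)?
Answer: -69344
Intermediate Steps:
Function('c')(w) = Mul(-4, w)
Mul(Function('c')(-8), Add(-763, -1404)) = Mul(Mul(-4, -8), Add(-763, -1404)) = Mul(32, -2167) = -69344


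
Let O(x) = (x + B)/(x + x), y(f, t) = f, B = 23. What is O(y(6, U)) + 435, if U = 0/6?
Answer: 5249/12 ≈ 437.42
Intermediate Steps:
U = 0 (U = 0*(1/6) = 0)
O(x) = (23 + x)/(2*x) (O(x) = (x + 23)/(x + x) = (23 + x)/((2*x)) = (23 + x)*(1/(2*x)) = (23 + x)/(2*x))
O(y(6, U)) + 435 = (1/2)*(23 + 6)/6 + 435 = (1/2)*(1/6)*29 + 435 = 29/12 + 435 = 5249/12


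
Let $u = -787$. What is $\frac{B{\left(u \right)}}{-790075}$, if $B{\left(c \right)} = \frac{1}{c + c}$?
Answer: $\frac{1}{1243578050} \approx 8.0413 \cdot 10^{-10}$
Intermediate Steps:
$B{\left(c \right)} = \frac{1}{2 c}$
$\frac{B{\left(u \right)}}{-790075} = \frac{\frac{1}{2} \frac{1}{-787}}{-790075} = \frac{1}{2} \left(- \frac{1}{787}\right) \left(- \frac{1}{790075}\right) = \left(- \frac{1}{1574}\right) \left(- \frac{1}{790075}\right) = \frac{1}{1243578050}$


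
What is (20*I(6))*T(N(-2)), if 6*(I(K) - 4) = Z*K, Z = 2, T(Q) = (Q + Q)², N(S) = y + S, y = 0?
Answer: 1920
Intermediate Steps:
N(S) = S (N(S) = 0 + S = S)
T(Q) = 4*Q² (T(Q) = (2*Q)² = 4*Q²)
I(K) = 4 + K/3 (I(K) = 4 + (2*K)/6 = 4 + K/3)
(20*I(6))*T(N(-2)) = (20*(4 + (⅓)*6))*(4*(-2)²) = (20*(4 + 2))*(4*4) = (20*6)*16 = 120*16 = 1920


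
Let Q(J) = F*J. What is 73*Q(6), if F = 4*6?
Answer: 10512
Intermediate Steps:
F = 24
Q(J) = 24*J
73*Q(6) = 73*(24*6) = 73*144 = 10512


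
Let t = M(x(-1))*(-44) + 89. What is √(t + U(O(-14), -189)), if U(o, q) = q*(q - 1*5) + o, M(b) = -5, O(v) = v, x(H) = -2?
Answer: √36961 ≈ 192.25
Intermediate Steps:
U(o, q) = o + q*(-5 + q) (U(o, q) = q*(q - 5) + o = q*(-5 + q) + o = o + q*(-5 + q))
t = 309 (t = -5*(-44) + 89 = 220 + 89 = 309)
√(t + U(O(-14), -189)) = √(309 + (-14 + (-189)² - 5*(-189))) = √(309 + (-14 + 35721 + 945)) = √(309 + 36652) = √36961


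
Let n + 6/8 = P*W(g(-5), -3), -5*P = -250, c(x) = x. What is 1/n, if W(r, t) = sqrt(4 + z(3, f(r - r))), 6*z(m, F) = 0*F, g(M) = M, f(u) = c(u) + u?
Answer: 4/397 ≈ 0.010076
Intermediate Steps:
f(u) = 2*u (f(u) = u + u = 2*u)
P = 50 (P = -1/5*(-250) = 50)
z(m, F) = 0 (z(m, F) = (0*F)/6 = (1/6)*0 = 0)
W(r, t) = 2 (W(r, t) = sqrt(4 + 0) = sqrt(4) = 2)
n = 397/4 (n = -3/4 + 50*2 = -3/4 + 100 = 397/4 ≈ 99.250)
1/n = 1/(397/4) = 4/397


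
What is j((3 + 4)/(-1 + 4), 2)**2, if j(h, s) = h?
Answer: 49/9 ≈ 5.4444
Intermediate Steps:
j((3 + 4)/(-1 + 4), 2)**2 = ((3 + 4)/(-1 + 4))**2 = (7/3)**2 = 49/9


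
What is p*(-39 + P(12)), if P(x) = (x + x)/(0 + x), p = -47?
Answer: 1739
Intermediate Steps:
P(x) = 2 (P(x) = (2*x)/x = 2)
p*(-39 + P(12)) = -47*(-39 + 2) = -47*(-37) = 1739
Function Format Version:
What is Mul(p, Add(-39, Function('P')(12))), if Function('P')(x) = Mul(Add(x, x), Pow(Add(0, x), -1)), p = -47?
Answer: 1739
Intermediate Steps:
Function('P')(x) = 2 (Function('P')(x) = Mul(Mul(2, x), Pow(x, -1)) = 2)
Mul(p, Add(-39, Function('P')(12))) = Mul(-47, Add(-39, 2)) = Mul(-47, -37) = 1739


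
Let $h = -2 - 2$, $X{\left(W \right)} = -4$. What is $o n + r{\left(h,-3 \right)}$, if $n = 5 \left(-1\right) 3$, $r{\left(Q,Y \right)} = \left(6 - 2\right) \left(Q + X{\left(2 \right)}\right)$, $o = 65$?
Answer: $-1007$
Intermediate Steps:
$h = -4$
$r{\left(Q,Y \right)} = -16 + 4 Q$ ($r{\left(Q,Y \right)} = \left(6 - 2\right) \left(Q - 4\right) = 4 \left(-4 + Q\right) = -16 + 4 Q$)
$n = -15$ ($n = \left(-5\right) 3 = -15$)
$o n + r{\left(h,-3 \right)} = 65 \left(-15\right) + \left(-16 + 4 \left(-4\right)\right) = -975 - 32 = -1007$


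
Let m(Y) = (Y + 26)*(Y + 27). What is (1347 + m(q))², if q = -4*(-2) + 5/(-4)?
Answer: 1539542169/256 ≈ 6.0138e+6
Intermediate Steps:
q = 27/4 (q = 8 + 5*(-¼) = 8 - 5/4 = 27/4 ≈ 6.7500)
m(Y) = (26 + Y)*(27 + Y)
(1347 + m(q))² = (1347 + (702 + (27/4)² + 53*(27/4)))² = (1347 + (702 + 729/16 + 1431/4))² = (1347 + 17685/16)² = (39237/16)² = 1539542169/256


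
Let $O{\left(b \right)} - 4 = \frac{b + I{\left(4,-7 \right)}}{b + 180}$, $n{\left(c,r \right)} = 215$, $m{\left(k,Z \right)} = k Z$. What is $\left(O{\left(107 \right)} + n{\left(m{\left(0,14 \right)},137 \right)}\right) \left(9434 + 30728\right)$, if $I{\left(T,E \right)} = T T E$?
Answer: $\frac{2524101376}{287} \approx 8.7948 \cdot 10^{6}$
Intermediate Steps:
$m{\left(k,Z \right)} = Z k$
$I{\left(T,E \right)} = E T^{2}$ ($I{\left(T,E \right)} = T^{2} E = E T^{2}$)
$O{\left(b \right)} = 4 + \frac{-112 + b}{180 + b}$ ($O{\left(b \right)} = 4 + \frac{b - 7 \cdot 4^{2}}{b + 180} = 4 + \frac{b - 112}{180 + b} = 4 + \frac{-112 + b}{180 + b}$)
$\left(O{\left(107 \right)} + n{\left(m{\left(0,14 \right)},137 \right)}\right) \left(9434 + 30728\right) = \left(\frac{608 + 5 \cdot 107}{180 + 107} + 215\right) \left(9434 + 30728\right) = \left(\frac{608 + 535}{287} + 215\right) 40162 = \left(\frac{1}{287} \cdot 1143 + 215\right) 40162 = \left(\frac{1143}{287} + 215\right) 40162 = \frac{62848}{287} \cdot 40162 = \frac{2524101376}{287}$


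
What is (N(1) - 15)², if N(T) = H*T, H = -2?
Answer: 289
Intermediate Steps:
N(T) = -2*T
(N(1) - 15)² = (-2*1 - 15)² = (-2 - 15)² = (-17)² = 289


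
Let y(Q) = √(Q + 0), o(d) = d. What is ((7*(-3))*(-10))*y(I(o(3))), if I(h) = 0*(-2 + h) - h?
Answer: 210*I*√3 ≈ 363.73*I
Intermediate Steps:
I(h) = -h (I(h) = 0 - h = -h)
y(Q) = √Q
((7*(-3))*(-10))*y(I(o(3))) = ((7*(-3))*(-10))*√(-1*3) = (-21*(-10))*√(-3) = 210*(I*√3) = 210*I*√3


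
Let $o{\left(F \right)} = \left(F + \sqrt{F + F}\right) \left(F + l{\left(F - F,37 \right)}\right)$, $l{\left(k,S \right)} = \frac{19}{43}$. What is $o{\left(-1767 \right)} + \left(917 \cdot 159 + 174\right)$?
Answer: $\frac{140501865}{43} - \frac{75962 i \sqrt{3534}}{43} \approx 3.2675 \cdot 10^{6} - 1.0502 \cdot 10^{5} i$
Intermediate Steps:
$l{\left(k,S \right)} = \frac{19}{43}$ ($l{\left(k,S \right)} = 19 \cdot \frac{1}{43} = \frac{19}{43}$)
$o{\left(F \right)} = \left(\frac{19}{43} + F\right) \left(F + \sqrt{2} \sqrt{F}\right)$ ($o{\left(F \right)} = \left(F + \sqrt{F + F}\right) \left(F + \frac{19}{43}\right) = \left(F + \sqrt{2 F}\right) \left(\frac{19}{43} + F\right) = \left(F + \sqrt{2} \sqrt{F}\right) \left(\frac{19}{43} + F\right) = \left(\frac{19}{43} + F\right) \left(F + \sqrt{2} \sqrt{F}\right)$)
$o{\left(-1767 \right)} + \left(917 \cdot 159 + 174\right) = \left(\left(-1767\right)^{2} + \frac{19}{43} \left(-1767\right) + \sqrt{2} \left(-1767\right)^{\frac{3}{2}} + \frac{19 \sqrt{2} \sqrt{-1767}}{43}\right) + \left(917 \cdot 159 + 174\right) = \left(3122289 - \frac{33573}{43} + \sqrt{2} \left(- 1767 i \sqrt{1767}\right) + \frac{19 \sqrt{2} i \sqrt{1767}}{43}\right) + \left(145803 + 174\right) = \left(3122289 - \frac{33573}{43} - 1767 i \sqrt{3534} + \frac{19 i \sqrt{3534}}{43}\right) + 145977 = \left(\frac{134224854}{43} - \frac{75962 i \sqrt{3534}}{43}\right) + 145977 = \frac{140501865}{43} - \frac{75962 i \sqrt{3534}}{43}$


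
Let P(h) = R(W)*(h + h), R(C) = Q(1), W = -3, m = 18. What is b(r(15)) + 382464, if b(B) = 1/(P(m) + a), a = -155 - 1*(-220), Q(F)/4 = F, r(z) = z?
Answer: 79934977/209 ≈ 3.8246e+5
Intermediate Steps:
Q(F) = 4*F
R(C) = 4 (R(C) = 4*1 = 4)
P(h) = 8*h (P(h) = 4*(h + h) = 4*(2*h) = 8*h)
a = 65 (a = -155 + 220 = 65)
b(B) = 1/209 (b(B) = 1/(8*18 + 65) = 1/(144 + 65) = 1/209)
b(r(15)) + 382464 = 1/209 + 382464 = 79934977/209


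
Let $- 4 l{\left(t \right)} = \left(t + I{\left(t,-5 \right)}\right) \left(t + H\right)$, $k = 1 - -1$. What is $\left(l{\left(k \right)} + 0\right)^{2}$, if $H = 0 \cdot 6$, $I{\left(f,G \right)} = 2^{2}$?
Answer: $9$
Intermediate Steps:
$k = 2$ ($k = 1 + 1 = 2$)
$I{\left(f,G \right)} = 4$
$H = 0$
$l{\left(t \right)} = - \frac{t \left(4 + t\right)}{4}$ ($l{\left(t \right)} = - \frac{\left(t + 4\right) \left(t + 0\right)}{4} = - \frac{\left(4 + t\right) t}{4} = - \frac{t \left(4 + t\right)}{4}$)
$\left(l{\left(k \right)} + 0\right)^{2} = \left(\frac{1}{4} \cdot 2 \left(-4 - 2\right) + 0\right)^{2} = \left(\frac{1}{4} \cdot 2 \left(-6\right) + 0\right)^{2} = \left(-3 + 0\right)^{2} = \left(-3\right)^{2} = 9$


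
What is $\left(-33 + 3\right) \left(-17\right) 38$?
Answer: $19380$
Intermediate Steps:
$\left(-33 + 3\right) \left(-17\right) 38 = \left(-30\right) \left(-17\right) 38 = 510 \cdot 38 = 19380$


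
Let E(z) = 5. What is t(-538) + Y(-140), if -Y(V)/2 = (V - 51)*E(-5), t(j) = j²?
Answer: 291354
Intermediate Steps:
Y(V) = 510 - 10*V (Y(V) = -2*(V - 51)*5 = -2*(-51 + V)*5 = -2*(-255 + 5*V) = 510 - 10*V)
t(-538) + Y(-140) = (-538)² + (510 - 10*(-140)) = 289444 + (510 + 1400) = 289444 + 1910 = 291354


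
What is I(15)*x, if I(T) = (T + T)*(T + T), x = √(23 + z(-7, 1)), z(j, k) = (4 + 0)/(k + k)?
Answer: 4500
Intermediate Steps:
z(j, k) = 2/k (z(j, k) = 4/((2*k)) = 4*(1/(2*k)) = 2/k)
x = 5 (x = √(23 + 2/1) = √(23 + 2*1) = √(23 + 2) = √25 = 5)
I(T) = 4*T² (I(T) = (2*T)*(2*T) = 4*T²)
I(15)*x = (4*15²)*5 = (4*225)*5 = 900*5 = 4500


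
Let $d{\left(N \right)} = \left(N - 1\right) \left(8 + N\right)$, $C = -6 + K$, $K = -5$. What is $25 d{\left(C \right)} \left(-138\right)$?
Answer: $-124200$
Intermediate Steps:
$C = -11$ ($C = -6 - 5 = -11$)
$d{\left(N \right)} = \left(-1 + N\right) \left(8 + N\right)$
$25 d{\left(C \right)} \left(-138\right) = 25 \left(-8 + \left(-11\right)^{2} + 7 \left(-11\right)\right) \left(-138\right) = 25 \left(-8 + 121 - 77\right) \left(-138\right) = 25 \cdot 36 \left(-138\right) = 900 \left(-138\right) = -124200$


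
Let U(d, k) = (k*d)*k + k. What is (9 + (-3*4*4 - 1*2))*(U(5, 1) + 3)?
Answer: -369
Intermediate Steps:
U(d, k) = k + d*k**2 (U(d, k) = (d*k)*k + k = d*k**2 + k = k + d*k**2)
(9 + (-3*4*4 - 1*2))*(U(5, 1) + 3) = (9 + (-3*4*4 - 1*2))*(1*(1 + 5*1) + 3) = (9 + (-12*4 - 2))*(1*(1 + 5) + 3) = (9 + (-48 - 2))*(1*6 + 3) = (9 - 50)*(6 + 3) = -41*9 = -369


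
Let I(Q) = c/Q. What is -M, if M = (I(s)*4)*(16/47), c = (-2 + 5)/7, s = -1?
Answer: 192/329 ≈ 0.58359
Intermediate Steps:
c = 3/7 (c = 3*(⅐) = 3/7 ≈ 0.42857)
I(Q) = 3/(7*Q)
M = -192/329 (M = (((3/7)/(-1))*4)*(16/47) = (((3/7)*(-1))*4)*(16*(1/47)) = -3/7*4*(16/47) = -12/7*16/47 = -192/329 ≈ -0.58359)
-M = -1*(-192/329) = 192/329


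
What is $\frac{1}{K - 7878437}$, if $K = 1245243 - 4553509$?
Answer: $- \frac{1}{11186703} \approx -8.9392 \cdot 10^{-8}$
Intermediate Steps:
$K = -3308266$ ($K = 1245243 - 4553509 = -3308266$)
$\frac{1}{K - 7878437} = \frac{1}{-3308266 - 7878437} = \frac{1}{-11186703} = - \frac{1}{11186703}$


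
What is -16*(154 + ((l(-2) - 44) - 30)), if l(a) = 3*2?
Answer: -1376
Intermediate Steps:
l(a) = 6
-16*(154 + ((l(-2) - 44) - 30)) = -16*(154 + ((6 - 44) - 30)) = -16*(154 + (-38 - 30)) = -16*(154 - 68) = -16*86 = -1376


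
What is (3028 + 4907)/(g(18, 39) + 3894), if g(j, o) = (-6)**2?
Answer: 529/262 ≈ 2.0191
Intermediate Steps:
g(j, o) = 36
(3028 + 4907)/(g(18, 39) + 3894) = (3028 + 4907)/(36 + 3894) = 7935/3930 = 7935*(1/3930) = 529/262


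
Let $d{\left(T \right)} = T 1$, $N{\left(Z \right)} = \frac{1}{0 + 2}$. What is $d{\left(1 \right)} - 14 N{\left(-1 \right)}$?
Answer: $-6$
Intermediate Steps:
$N{\left(Z \right)} = \frac{1}{2}$
$d{\left(T \right)} = T$
$d{\left(1 \right)} - 14 N{\left(-1 \right)} = 1 - 7 = -6$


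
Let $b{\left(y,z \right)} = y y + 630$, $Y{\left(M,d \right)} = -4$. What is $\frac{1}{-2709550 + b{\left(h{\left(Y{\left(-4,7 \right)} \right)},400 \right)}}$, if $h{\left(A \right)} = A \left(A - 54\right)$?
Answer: $- \frac{1}{2655096} \approx -3.7663 \cdot 10^{-7}$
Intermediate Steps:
$h{\left(A \right)} = A \left(-54 + A\right)$
$b{\left(y,z \right)} = 630 + y^{2}$ ($b{\left(y,z \right)} = y^{2} + 630 = 630 + y^{2}$)
$\frac{1}{-2709550 + b{\left(h{\left(Y{\left(-4,7 \right)} \right)},400 \right)}} = \frac{1}{-2709550 + \left(630 + \left(- 4 \left(-54 - 4\right)\right)^{2}\right)} = \frac{1}{-2709550 + \left(630 + \left(\left(-4\right) \left(-58\right)\right)^{2}\right)} = \frac{1}{-2709550 + \left(630 + 232^{2}\right)} = \frac{1}{-2709550 + \left(630 + 53824\right)} = \frac{1}{-2709550 + 54454} = \frac{1}{-2655096} = - \frac{1}{2655096}$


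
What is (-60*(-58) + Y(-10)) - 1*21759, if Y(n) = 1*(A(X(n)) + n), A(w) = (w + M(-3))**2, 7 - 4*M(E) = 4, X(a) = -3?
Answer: -292543/16 ≈ -18284.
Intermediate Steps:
M(E) = 3/4 (M(E) = 7/4 - 1/4*4 = 7/4 - 1 = 3/4)
A(w) = (3/4 + w)**2 (A(w) = (w + 3/4)**2 = (3/4 + w)**2)
Y(n) = 81/16 + n (Y(n) = 1*((3 + 4*(-3))**2/16 + n) = 1*((3 - 12)**2/16 + n) = 1*((1/16)*(-9)**2 + n) = 1*((1/16)*81 + n) = 1*(81/16 + n) = 81/16 + n)
(-60*(-58) + Y(-10)) - 1*21759 = (-60*(-58) + (81/16 - 10)) - 1*21759 = (3480 - 79/16) - 21759 = 55601/16 - 21759 = -292543/16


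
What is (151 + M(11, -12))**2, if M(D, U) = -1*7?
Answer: 20736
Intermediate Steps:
M(D, U) = -7
(151 + M(11, -12))**2 = (151 - 7)**2 = 144**2 = 20736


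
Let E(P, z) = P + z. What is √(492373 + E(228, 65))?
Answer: √492666 ≈ 701.90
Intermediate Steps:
√(492373 + E(228, 65)) = √(492373 + (228 + 65)) = √(492373 + 293) = √492666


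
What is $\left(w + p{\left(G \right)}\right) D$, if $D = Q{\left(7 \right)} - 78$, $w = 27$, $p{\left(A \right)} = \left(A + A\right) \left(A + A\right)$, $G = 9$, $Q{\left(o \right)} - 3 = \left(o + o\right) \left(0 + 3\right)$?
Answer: $-11583$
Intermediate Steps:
$Q{\left(o \right)} = 3 + 6 o$ ($Q{\left(o \right)} = 3 + \left(o + o\right) \left(0 + 3\right) = 3 + 2 o 3 = 3 + 6 o$)
$p{\left(A \right)} = 4 A^{2}$ ($p{\left(A \right)} = 2 A 2 A = 4 A^{2}$)
$D = -33$ ($D = \left(3 + 6 \cdot 7\right) - 78 = \left(3 + 42\right) - 78 = 45 - 78 = -33$)
$\left(w + p{\left(G \right)}\right) D = \left(27 + 4 \cdot 9^{2}\right) \left(-33\right) = \left(27 + 4 \cdot 81\right) \left(-33\right) = \left(27 + 324\right) \left(-33\right) = 351 \left(-33\right) = -11583$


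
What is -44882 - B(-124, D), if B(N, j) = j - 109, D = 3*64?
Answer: -44965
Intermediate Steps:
D = 192
B(N, j) = -109 + j
-44882 - B(-124, D) = -44882 - (-109 + 192) = -44882 - 1*83 = -44882 - 83 = -44965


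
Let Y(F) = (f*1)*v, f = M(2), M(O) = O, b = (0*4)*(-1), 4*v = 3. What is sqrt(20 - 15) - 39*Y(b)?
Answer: -117/2 + sqrt(5) ≈ -56.264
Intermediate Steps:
v = 3/4 (v = (1/4)*3 = 3/4 ≈ 0.75000)
b = 0 (b = 0*(-1) = 0)
f = 2
Y(F) = 3/2 (Y(F) = (2*1)*(3/4) = 2*(3/4) = 3/2)
sqrt(20 - 15) - 39*Y(b) = sqrt(20 - 15) - 39*3/2 = sqrt(5) - 117/2 = -117/2 + sqrt(5)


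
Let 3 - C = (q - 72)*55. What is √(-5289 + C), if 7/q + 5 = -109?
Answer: I*√17188806/114 ≈ 36.368*I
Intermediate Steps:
q = -7/114 (q = 7/(-5 - 109) = 7/(-114) = 7*(-1/114) = -7/114 ≈ -0.061404)
C = 452167/114 (C = 3 - (-7/114 - 72)*55 = 3 - (-8215)*55/114 = 3 - 1*(-451825/114) = 3 + 451825/114 = 452167/114 ≈ 3966.4)
√(-5289 + C) = √(-5289 + 452167/114) = √(-150779/114) = I*√17188806/114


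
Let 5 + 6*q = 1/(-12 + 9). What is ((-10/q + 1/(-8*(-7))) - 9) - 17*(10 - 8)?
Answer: -1777/56 ≈ -31.732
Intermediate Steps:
q = -8/9 (q = -5/6 + 1/(6*(-12 + 9)) = -5/6 + (1/6)/(-3) = -5/6 + (1/6)*(-1/3) = -5/6 - 1/18 = -8/9 ≈ -0.88889)
((-10/q + 1/(-8*(-7))) - 9) - 17*(10 - 8) = ((-10/(-8/9) + 1/(-8*(-7))) - 9) - 17*(10 - 8) = ((-10*(-9/8) - 1/8*(-1/7)) - 9) - 17*2 = ((45/4 + 1/56) - 9) - 34 = (631/56 - 9) - 34 = 127/56 - 34 = -1777/56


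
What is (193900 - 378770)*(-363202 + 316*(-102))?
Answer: 73103883580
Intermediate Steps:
(193900 - 378770)*(-363202 + 316*(-102)) = -184870*(-363202 - 32232) = -184870*(-395434) = 73103883580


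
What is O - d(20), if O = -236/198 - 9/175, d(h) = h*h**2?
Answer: -138621541/17325 ≈ -8001.2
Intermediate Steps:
d(h) = h**3
O = -21541/17325 (O = -236*1/198 - 9*1/175 = -118/99 - 9/175 = -21541/17325 ≈ -1.2433)
O - d(20) = -21541/17325 - 1*20**3 = -21541/17325 - 1*8000 = -21541/17325 - 8000 = -138621541/17325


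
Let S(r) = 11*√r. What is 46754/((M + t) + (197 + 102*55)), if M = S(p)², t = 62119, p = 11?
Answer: 46754/69257 ≈ 0.67508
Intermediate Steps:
M = 1331 (M = (11*√11)² = 1331)
46754/((M + t) + (197 + 102*55)) = 46754/((1331 + 62119) + (197 + 102*55)) = 46754/(63450 + (197 + 5610)) = 46754/(63450 + 5807) = 46754/69257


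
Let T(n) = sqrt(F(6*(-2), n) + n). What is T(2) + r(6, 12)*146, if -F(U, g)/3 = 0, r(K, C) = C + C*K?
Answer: 12264 + sqrt(2) ≈ 12265.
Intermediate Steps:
F(U, g) = 0 (F(U, g) = -3*0 = 0)
T(n) = sqrt(n) (T(n) = sqrt(0 + n) = sqrt(n))
T(2) + r(6, 12)*146 = sqrt(2) + (12*(1 + 6))*146 = sqrt(2) + (12*7)*146 = sqrt(2) + 84*146 = sqrt(2) + 12264 = 12264 + sqrt(2)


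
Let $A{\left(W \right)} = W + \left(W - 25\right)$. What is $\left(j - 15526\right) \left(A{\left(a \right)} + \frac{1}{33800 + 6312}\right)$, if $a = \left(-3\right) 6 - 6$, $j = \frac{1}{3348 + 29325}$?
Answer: $\frac{1485407533390475}{1310579376} \approx 1.1334 \cdot 10^{6}$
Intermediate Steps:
$j = \frac{1}{32673} \approx 3.0606 \cdot 10^{-5}$
$a = -24$ ($a = -18 - 6 = -24$)
$A{\left(W \right)} = -25 + 2 W$ ($A{\left(W \right)} = W + \left(-25 + W\right) = -25 + 2 W$)
$\left(j - 15526\right) \left(A{\left(a \right)} + \frac{1}{33800 + 6312}\right) = \left(\frac{1}{32673} - 15526\right) \left(\left(-25 + 2 \left(-24\right)\right) + \frac{1}{33800 + 6312}\right) = - \frac{507280997 \left(\left(-25 - 48\right) + \frac{1}{40112}\right)}{32673} = - \frac{507280997 \left(-73 + \frac{1}{40112}\right)}{32673} = \left(- \frac{507280997}{32673}\right) \left(- \frac{2928175}{40112}\right) = \frac{1485407533390475}{1310579376}$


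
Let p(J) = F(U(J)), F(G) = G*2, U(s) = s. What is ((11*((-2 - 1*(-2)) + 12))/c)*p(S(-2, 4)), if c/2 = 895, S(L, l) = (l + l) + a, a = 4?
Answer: 1584/895 ≈ 1.7698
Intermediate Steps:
F(G) = 2*G
S(L, l) = 4 + 2*l (S(L, l) = (l + l) + 4 = 2*l + 4 = 4 + 2*l)
c = 1790 (c = 2*895 = 1790)
p(J) = 2*J
((11*((-2 - 1*(-2)) + 12))/c)*p(S(-2, 4)) = ((11*((-2 - 1*(-2)) + 12))/1790)*(2*(4 + 2*4)) = ((11*((-2 + 2) + 12))*(1/1790))*(2*(4 + 8)) = ((11*(0 + 12))*(1/1790))*(2*12) = ((11*12)*(1/1790))*24 = (132*(1/1790))*24 = (66/895)*24 = 1584/895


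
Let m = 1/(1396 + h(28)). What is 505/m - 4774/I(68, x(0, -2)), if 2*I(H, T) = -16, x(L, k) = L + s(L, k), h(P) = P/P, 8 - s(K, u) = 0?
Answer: 2824327/4 ≈ 7.0608e+5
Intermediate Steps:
s(K, u) = 8 (s(K, u) = 8 - 1*0 = 8 + 0 = 8)
h(P) = 1
x(L, k) = 8 + L (x(L, k) = L + 8 = 8 + L)
I(H, T) = -8 (I(H, T) = (½)*(-16) = -8)
m = 1/1397 (m = 1/(1396 + 1) = 1/1397 ≈ 0.00071582)
505/m - 4774/I(68, x(0, -2)) = 505/(1/1397) - 4774/(-8) = 505*1397 - 4774*(-⅛) = 705485 + 2387/4 = 2824327/4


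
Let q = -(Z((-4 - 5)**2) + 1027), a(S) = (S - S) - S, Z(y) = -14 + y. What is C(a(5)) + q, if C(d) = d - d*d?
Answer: -1124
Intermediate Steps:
a(S) = -S (a(S) = 0 - S = -S)
q = -1094 (q = -((-14 + (-4 - 5)**2) + 1027) = -((-14 + (-9)**2) + 1027) = -((-14 + 81) + 1027) = -(67 + 1027) = -1*1094 = -1094)
C(d) = d - d**2
C(a(5)) + q = (-1*5)*(1 - (-1)*5) - 1094 = -5*(1 - 1*(-5)) - 1094 = -5*(1 + 5) - 1094 = -5*6 - 1094 = -30 - 1094 = -1124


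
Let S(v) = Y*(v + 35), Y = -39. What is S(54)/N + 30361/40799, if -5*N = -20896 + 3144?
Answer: -169098173/724263848 ≈ -0.23348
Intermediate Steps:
N = 17752/5 (N = -(-20896 + 3144)/5 = -⅕*(-17752) = 17752/5 ≈ 3550.4)
S(v) = -1365 - 39*v (S(v) = -39*(v + 35) = -39*(35 + v) = -1365 - 39*v)
S(54)/N + 30361/40799 = (-1365 - 39*54)/(17752/5) + 30361/40799 = (-1365 - 2106)*(5/17752) + 30361*(1/40799) = -3471*5/17752 + 30361/40799 = -17355/17752 + 30361/40799 = -169098173/724263848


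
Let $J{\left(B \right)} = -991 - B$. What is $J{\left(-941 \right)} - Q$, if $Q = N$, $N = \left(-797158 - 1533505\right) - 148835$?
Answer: $2479448$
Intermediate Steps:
$N = -2479498$ ($N = -2330663 - 148835 = -2479498$)
$Q = -2479498$
$J{\left(-941 \right)} - Q = \left(-991 - -941\right) - -2479498 = \left(-991 + 941\right) + 2479498 = -50 + 2479498 = 2479448$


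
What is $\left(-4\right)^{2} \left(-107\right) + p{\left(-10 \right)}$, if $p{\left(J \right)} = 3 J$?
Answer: $-1742$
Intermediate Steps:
$\left(-4\right)^{2} \left(-107\right) + p{\left(-10 \right)} = \left(-4\right)^{2} \left(-107\right) + 3 \left(-10\right) = 16 \left(-107\right) - 30 = -1712 - 30 = -1742$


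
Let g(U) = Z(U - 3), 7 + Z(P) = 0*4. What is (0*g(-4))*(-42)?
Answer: 0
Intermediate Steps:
Z(P) = -7 (Z(P) = -7 + 0*4 = -7 + 0 = -7)
g(U) = -7
(0*g(-4))*(-42) = (0*(-7))*(-42) = 0*(-42) = 0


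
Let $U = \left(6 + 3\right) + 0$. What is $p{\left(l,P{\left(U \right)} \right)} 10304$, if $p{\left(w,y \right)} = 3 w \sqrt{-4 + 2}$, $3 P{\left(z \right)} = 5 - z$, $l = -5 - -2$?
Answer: $- 92736 i \sqrt{2} \approx - 1.3115 \cdot 10^{5} i$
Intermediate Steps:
$U = 9$ ($U = 9 + 0 = 9$)
$l = -3$ ($l = -5 + 2 = -3$)
$P{\left(z \right)} = \frac{5}{3} - \frac{z}{3}$ ($P{\left(z \right)} = \frac{5 - z}{3} = \frac{5}{3} - \frac{z}{3}$)
$p{\left(w,y \right)} = 3 i w \sqrt{2}$ ($p{\left(w,y \right)} = 3 w \sqrt{-2} = 3 w i \sqrt{2} = 3 i w \sqrt{2}$)
$p{\left(l,P{\left(U \right)} \right)} 10304 = 3 i \left(-3\right) \sqrt{2} \cdot 10304 = - 9 i \sqrt{2} \cdot 10304 = - 92736 i \sqrt{2}$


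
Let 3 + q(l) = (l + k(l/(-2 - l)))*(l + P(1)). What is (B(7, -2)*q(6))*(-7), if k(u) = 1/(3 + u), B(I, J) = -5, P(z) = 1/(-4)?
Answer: 21455/18 ≈ 1191.9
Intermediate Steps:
P(z) = -¼
q(l) = -3 + (-¼ + l)*(l + 1/(3 + l/(-2 - l))) (q(l) = -3 + (l + 1/(3 + l/(-2 - l)))*(l - ¼) = -3 + (l + 1/(3 + l/(-2 - l)))*(-¼ + l) = -3 + (-¼ + l)*(l + 1/(3 + l/(-2 - l))))
(B(7, -2)*q(6))*(-7) = -5*(-74 - 23*6 + 8*6³ + 26*6²)/(8*(3 + 6))*(-7) = -5*(-74 - 138 + 8*216 + 26*36)/(8*9)*(-7) = -5*(-74 - 138 + 1728 + 936)/(8*9)*(-7) = -5*2452/(8*9)*(-7) = -5*613/18*(-7) = -3065/18*(-7) = 21455/18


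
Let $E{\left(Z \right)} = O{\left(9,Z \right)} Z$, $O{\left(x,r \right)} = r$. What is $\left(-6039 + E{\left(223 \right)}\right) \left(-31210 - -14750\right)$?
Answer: $-719137400$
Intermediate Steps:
$E{\left(Z \right)} = Z^{2}$ ($E{\left(Z \right)} = Z Z = Z^{2}$)
$\left(-6039 + E{\left(223 \right)}\right) \left(-31210 - -14750\right) = \left(-6039 + 223^{2}\right) \left(-31210 - -14750\right) = \left(-6039 + 49729\right) \left(-31210 + 14750\right) = 43690 \left(-16460\right) = -719137400$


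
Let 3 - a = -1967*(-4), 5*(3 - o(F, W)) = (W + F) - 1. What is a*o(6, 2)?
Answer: -12584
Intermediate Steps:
o(F, W) = 16/5 - F/5 - W/5 (o(F, W) = 3 - ((W + F) - 1)/5 = 3 - ((F + W) - 1)/5 = 3 - (-1 + F + W)/5 = 3 + (⅕ - F/5 - W/5) = 16/5 - F/5 - W/5)
a = -7865 (a = 3 - (-1967)*(-4) = 3 - 1*7868 = 3 - 7868 = -7865)
a*o(6, 2) = -7865*(16/5 - ⅕*6 - ⅕*2) = -7865*(16/5 - 6/5 - ⅖) = -7865*8/5 = -12584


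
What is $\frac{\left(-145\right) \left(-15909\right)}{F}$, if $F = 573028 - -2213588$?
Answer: $\frac{768935}{928872} \approx 0.82782$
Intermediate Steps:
$F = 2786616$ ($F = 573028 + 2213588 = 2786616$)
$\frac{\left(-145\right) \left(-15909\right)}{F} = \frac{\left(-145\right) \left(-15909\right)}{2786616} = 2306805 \cdot \frac{1}{2786616} = \frac{768935}{928872}$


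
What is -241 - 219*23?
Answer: -5278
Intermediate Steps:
-241 - 219*23 = -241 - 5037 = -5278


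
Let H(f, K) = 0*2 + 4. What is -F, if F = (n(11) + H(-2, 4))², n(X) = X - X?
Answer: -16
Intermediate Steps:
H(f, K) = 4 (H(f, K) = 0 + 4 = 4)
n(X) = 0
F = 16 (F = (0 + 4)² = 4² = 16)
-F = -1*16 = -16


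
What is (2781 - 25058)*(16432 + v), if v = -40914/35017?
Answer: -12817259745110/35017 ≈ -3.6603e+8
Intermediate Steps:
v = -40914/35017 (v = -40914*1/35017 = -40914/35017 ≈ -1.1684)
(2781 - 25058)*(16432 + v) = (2781 - 25058)*(16432 - 40914/35017) = -22277*575358430/35017 = -12817259745110/35017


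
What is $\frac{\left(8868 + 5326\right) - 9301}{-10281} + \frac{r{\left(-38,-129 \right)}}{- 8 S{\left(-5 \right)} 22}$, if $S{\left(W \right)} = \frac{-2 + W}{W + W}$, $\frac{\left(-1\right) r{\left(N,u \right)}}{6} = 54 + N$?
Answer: $\frac{80033}{263879} \approx 0.30329$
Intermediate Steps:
$r{\left(N,u \right)} = -324 - 6 N$ ($r{\left(N,u \right)} = - 6 \left(54 + N\right) = -324 - 6 N$)
$S{\left(W \right)} = \frac{-2 + W}{2 W}$
$\frac{\left(8868 + 5326\right) - 9301}{-10281} + \frac{r{\left(-38,-129 \right)}}{- 8 S{\left(-5 \right)} 22} = \frac{\left(8868 + 5326\right) - 9301}{-10281} + \frac{-324 - -228}{- 8 \frac{-2 - 5}{2 \left(-5\right)} 22} = \left(14194 - 9301\right) \left(- \frac{1}{10281}\right) + \frac{-324 + 228}{- 8 \cdot \frac{1}{2} \left(- \frac{1}{5}\right) \left(-7\right) 22} = 4893 \left(- \frac{1}{10281}\right) - \frac{96}{\left(-8\right) \frac{7}{10} \cdot 22} = - \frac{1631}{3427} - \frac{96}{\left(- \frac{28}{5}\right) 22} = - \frac{1631}{3427} - \frac{96}{- \frac{616}{5}} = - \frac{1631}{3427} - - \frac{60}{77} = - \frac{1631}{3427} + \frac{60}{77} = \frac{80033}{263879}$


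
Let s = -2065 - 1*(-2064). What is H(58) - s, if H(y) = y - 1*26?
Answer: 33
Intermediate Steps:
s = -1 (s = -2065 + 2064 = -1)
H(y) = -26 + y (H(y) = y - 26 = -26 + y)
H(58) - s = (-26 + 58) - 1*(-1) = 32 + 1 = 33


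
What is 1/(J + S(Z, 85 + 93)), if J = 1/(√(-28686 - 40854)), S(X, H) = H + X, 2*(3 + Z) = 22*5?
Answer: 15994200/3678666001 + 2*I*√17385/3678666001 ≈ 0.0043478 + 7.1685e-8*I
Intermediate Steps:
Z = 52 (Z = -3 + (22*5)/2 = -3 + (½)*110 = -3 + 55 = 52)
J = -I*√17385/34770 (J = 1/(√(-69540)) = 1/(2*I*√17385) = -I*√17385/34770 ≈ -0.0037921*I)
1/(J + S(Z, 85 + 93)) = 1/(-I*√17385/34770 + ((85 + 93) + 52)) = 1/(-I*√17385/34770 + (178 + 52)) = 1/(-I*√17385/34770 + 230) = 1/(230 - I*√17385/34770)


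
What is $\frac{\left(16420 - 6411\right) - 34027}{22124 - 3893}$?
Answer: $- \frac{8006}{6077} \approx -1.3174$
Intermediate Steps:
$\frac{\left(16420 - 6411\right) - 34027}{22124 - 3893} = \frac{10009 - 34027}{18231} = \left(-24018\right) \frac{1}{18231} = - \frac{8006}{6077}$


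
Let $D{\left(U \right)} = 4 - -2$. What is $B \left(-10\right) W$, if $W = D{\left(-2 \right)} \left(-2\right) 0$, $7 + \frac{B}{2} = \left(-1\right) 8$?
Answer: $0$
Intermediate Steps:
$D{\left(U \right)} = 6$ ($D{\left(U \right)} = 4 + 2 = 6$)
$B = -30$ ($B = -14 + 2 \left(\left(-1\right) 8\right) = -14 + 2 \left(-8\right) = -14 - 16 = -30$)
$W = 0$ ($W = 6 \left(-2\right) 0 = \left(-12\right) 0 = 0$)
$B \left(-10\right) W = \left(-30\right) \left(-10\right) 0 = 300 \cdot 0 = 0$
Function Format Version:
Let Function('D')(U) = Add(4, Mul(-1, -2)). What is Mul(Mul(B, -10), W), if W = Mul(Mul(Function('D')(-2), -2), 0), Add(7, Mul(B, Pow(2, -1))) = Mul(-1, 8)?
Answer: 0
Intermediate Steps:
Function('D')(U) = 6 (Function('D')(U) = Add(4, 2) = 6)
B = -30 (B = Add(-14, Mul(2, Mul(-1, 8))) = Add(-14, Mul(2, -8)) = Add(-14, -16) = -30)
W = 0 (W = Mul(Mul(6, -2), 0) = Mul(-12, 0) = 0)
Mul(Mul(B, -10), W) = Mul(Mul(-30, -10), 0) = Mul(300, 0) = 0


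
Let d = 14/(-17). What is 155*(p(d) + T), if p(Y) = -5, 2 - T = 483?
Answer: -75330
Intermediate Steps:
d = -14/17 (d = 14*(-1/17) = -14/17 ≈ -0.82353)
T = -481 (T = 2 - 1*483 = 2 - 483 = -481)
155*(p(d) + T) = 155*(-5 - 481) = 155*(-486) = -75330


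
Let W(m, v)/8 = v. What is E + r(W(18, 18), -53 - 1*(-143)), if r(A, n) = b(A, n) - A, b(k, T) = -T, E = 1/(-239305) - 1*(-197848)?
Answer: 47290018269/239305 ≈ 1.9761e+5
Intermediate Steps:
W(m, v) = 8*v
E = 47346015639/239305 (E = -1/239305 + 197848 = 47346015639/239305 ≈ 1.9785e+5)
r(A, n) = -A - n (r(A, n) = -n - A = -A - n)
E + r(W(18, 18), -53 - 1*(-143)) = 47346015639/239305 + (-8*18 - (-53 - 1*(-143))) = 47346015639/239305 + (-1*144 - (-53 + 143)) = 47346015639/239305 + (-144 - 1*90) = 47346015639/239305 + (-144 - 90) = 47346015639/239305 - 234 = 47290018269/239305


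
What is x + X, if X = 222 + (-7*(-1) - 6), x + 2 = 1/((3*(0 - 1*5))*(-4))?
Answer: 13261/60 ≈ 221.02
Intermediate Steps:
x = -119/60 (x = -2 + 1/((3*(0 - 1*5))*(-4)) = -2 + 1/((3*(0 - 5))*(-4)) = -2 + 1/((3*(-5))*(-4)) = -2 + 1/(-15*(-4)) = -2 + 1/60 = -119/60 ≈ -1.9833)
X = 223 (X = 222 + (7 - 6) = 222 + 1 = 223)
x + X = -119/60 + 223 = 13261/60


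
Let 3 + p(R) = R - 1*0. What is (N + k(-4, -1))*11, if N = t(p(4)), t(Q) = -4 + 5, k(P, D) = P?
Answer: -33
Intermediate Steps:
p(R) = -3 + R (p(R) = -3 + (R - 1*0) = -3 + (R + 0) = -3 + R)
t(Q) = 1
N = 1
(N + k(-4, -1))*11 = (1 - 4)*11 = -3*11 = -33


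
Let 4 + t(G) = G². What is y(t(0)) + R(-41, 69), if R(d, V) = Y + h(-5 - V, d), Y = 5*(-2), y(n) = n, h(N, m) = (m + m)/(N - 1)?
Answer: -968/75 ≈ -12.907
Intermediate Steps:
t(G) = -4 + G²
h(N, m) = 2*m/(-1 + N) (h(N, m) = (2*m)/(-1 + N) = 2*m/(-1 + N))
Y = -10
R(d, V) = -10 + 2*d/(-6 - V) (R(d, V) = -10 + 2*d/(-1 + (-5 - V)) = -10 + 2*d/(-6 - V))
y(t(0)) + R(-41, 69) = (-4 + 0²) + 2*(-30 - 1*(-41) - 5*69)/(6 + 69) = (-4 + 0) + 2*(-30 + 41 - 345)/75 = -4 + 2*(1/75)*(-334) = -4 - 668/75 = -968/75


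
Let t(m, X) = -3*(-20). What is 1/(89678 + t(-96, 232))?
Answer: 1/89738 ≈ 1.1144e-5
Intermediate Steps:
t(m, X) = 60
1/(89678 + t(-96, 232)) = 1/(89678 + 60) = 1/89738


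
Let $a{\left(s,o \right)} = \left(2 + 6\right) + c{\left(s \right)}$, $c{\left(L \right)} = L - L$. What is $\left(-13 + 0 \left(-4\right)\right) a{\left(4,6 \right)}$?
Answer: $-104$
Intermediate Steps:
$c{\left(L \right)} = 0$
$a{\left(s,o \right)} = 8$ ($a{\left(s,o \right)} = \left(2 + 6\right) + 0 = 8 + 0 = 8$)
$\left(-13 + 0 \left(-4\right)\right) a{\left(4,6 \right)} = \left(-13 + 0 \left(-4\right)\right) 8 = \left(-13 + 0\right) 8 = \left(-13\right) 8 = -104$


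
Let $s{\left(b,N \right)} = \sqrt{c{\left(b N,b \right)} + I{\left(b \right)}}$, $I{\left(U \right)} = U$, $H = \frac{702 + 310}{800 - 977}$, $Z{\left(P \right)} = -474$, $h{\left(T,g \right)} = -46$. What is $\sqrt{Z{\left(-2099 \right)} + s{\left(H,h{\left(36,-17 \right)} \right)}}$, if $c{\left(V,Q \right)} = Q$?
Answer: $\frac{\sqrt{-14849946 + 354 i \sqrt{89562}}}{177} \approx 0.07766 + 21.772 i$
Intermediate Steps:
$H = - \frac{1012}{177}$ ($H = \frac{1012}{-177} = 1012 \left(- \frac{1}{177}\right) = - \frac{1012}{177} \approx -5.7175$)
$s{\left(b,N \right)} = \sqrt{2} \sqrt{b}$ ($s{\left(b,N \right)} = \sqrt{b + b} = \sqrt{2 b} = \sqrt{2} \sqrt{b}$)
$\sqrt{Z{\left(-2099 \right)} + s{\left(H,h{\left(36,-17 \right)} \right)}} = \sqrt{-474 + \sqrt{2} \sqrt{- \frac{1012}{177}}} = \sqrt{-474 + \sqrt{2} \frac{2 i \sqrt{44781}}{177}} = \sqrt{-474 + \frac{2 i \sqrt{89562}}{177}}$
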